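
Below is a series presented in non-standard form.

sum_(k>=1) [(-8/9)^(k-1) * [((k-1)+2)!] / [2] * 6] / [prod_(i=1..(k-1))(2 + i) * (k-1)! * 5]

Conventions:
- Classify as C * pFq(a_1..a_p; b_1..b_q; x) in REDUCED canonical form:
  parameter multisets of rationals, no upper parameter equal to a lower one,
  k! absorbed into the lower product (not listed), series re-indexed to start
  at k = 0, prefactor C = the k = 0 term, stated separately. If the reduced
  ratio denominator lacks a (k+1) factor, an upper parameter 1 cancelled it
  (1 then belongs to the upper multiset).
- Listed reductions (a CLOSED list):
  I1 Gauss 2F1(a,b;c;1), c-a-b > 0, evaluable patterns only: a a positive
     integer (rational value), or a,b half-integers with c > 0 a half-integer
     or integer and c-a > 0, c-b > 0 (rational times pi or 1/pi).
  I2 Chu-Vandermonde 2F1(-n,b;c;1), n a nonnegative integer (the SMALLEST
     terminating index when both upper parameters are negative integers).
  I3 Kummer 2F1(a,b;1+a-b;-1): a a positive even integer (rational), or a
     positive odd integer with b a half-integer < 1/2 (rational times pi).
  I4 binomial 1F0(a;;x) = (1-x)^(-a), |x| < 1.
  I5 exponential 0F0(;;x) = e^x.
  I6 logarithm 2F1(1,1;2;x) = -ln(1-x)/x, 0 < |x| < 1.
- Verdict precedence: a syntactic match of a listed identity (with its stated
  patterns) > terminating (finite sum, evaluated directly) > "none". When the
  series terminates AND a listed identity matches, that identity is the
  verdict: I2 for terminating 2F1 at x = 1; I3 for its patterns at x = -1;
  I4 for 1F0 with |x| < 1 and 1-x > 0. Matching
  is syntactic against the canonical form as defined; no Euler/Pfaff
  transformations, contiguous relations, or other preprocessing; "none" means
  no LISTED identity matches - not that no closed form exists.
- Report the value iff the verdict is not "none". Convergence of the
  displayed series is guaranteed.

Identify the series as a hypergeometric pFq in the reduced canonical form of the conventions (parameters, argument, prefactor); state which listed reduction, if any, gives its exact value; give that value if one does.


With C = 6/5: the canonical form is 0F0(-; -; -8/9). Verdict: exponential (I5) fires (the 0F0 exponential series at x = -8/9). Sum: (6/5) * e^(-8/9).

First insight: with t_0 = 6/5, the parameter 3 appears in both the upper and lower lists and cancels.
Adjacent-term ratio: r(k) = (-8/9) * 1 / [(k+1)] ; factor over Q: parameters, x = (-8/9), and C = 6/5.


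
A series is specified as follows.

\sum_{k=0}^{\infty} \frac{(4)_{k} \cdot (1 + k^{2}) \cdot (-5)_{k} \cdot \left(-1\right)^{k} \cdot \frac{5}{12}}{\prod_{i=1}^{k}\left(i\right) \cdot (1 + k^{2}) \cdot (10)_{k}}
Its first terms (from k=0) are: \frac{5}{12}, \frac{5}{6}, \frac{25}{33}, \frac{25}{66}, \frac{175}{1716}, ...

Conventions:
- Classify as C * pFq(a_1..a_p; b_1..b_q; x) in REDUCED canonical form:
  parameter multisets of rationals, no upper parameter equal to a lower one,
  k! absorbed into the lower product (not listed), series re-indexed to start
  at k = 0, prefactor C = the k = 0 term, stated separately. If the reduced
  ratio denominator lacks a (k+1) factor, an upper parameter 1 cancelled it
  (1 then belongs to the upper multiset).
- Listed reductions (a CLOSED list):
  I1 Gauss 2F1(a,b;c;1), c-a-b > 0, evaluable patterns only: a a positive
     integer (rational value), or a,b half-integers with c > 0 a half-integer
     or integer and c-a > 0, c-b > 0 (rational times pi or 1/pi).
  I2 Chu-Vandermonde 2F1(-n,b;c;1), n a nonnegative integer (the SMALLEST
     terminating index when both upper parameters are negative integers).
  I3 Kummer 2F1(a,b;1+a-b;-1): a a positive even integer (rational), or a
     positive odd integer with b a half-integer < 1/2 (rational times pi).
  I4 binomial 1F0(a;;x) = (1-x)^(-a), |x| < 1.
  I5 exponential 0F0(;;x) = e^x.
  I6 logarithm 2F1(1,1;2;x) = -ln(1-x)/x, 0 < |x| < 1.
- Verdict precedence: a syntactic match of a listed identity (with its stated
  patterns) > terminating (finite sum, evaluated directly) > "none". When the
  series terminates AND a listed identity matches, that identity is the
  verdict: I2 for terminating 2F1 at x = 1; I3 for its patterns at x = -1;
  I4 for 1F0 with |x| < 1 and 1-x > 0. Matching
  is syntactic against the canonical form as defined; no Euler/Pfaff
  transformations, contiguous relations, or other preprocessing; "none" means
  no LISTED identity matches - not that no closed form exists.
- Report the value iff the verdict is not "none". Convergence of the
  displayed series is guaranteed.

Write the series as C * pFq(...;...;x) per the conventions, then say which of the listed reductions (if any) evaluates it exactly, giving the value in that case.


x = -1 here; the reduced form reads 2F1, upper {-5, 4}, lower {10}, C = \frac{5}{12}. Verdict at x = -1: Kummer (I3) matches (x = -1; c = 10 equals 1+a-b for upper {-5, 4}: listed pattern). Hence: \frac{5}{2}.

First insight: t_0 = \frac{5}{12} here, and the product of the first k integers (prefactor 5/12) is k!.
Consecutive-term ratio: r(k) = -1 * (k-5) (k+4) / [(k+10) (k+1)] - rational in k, leading ratio -1; with t_0 = \frac{5}{12}, classification follows.


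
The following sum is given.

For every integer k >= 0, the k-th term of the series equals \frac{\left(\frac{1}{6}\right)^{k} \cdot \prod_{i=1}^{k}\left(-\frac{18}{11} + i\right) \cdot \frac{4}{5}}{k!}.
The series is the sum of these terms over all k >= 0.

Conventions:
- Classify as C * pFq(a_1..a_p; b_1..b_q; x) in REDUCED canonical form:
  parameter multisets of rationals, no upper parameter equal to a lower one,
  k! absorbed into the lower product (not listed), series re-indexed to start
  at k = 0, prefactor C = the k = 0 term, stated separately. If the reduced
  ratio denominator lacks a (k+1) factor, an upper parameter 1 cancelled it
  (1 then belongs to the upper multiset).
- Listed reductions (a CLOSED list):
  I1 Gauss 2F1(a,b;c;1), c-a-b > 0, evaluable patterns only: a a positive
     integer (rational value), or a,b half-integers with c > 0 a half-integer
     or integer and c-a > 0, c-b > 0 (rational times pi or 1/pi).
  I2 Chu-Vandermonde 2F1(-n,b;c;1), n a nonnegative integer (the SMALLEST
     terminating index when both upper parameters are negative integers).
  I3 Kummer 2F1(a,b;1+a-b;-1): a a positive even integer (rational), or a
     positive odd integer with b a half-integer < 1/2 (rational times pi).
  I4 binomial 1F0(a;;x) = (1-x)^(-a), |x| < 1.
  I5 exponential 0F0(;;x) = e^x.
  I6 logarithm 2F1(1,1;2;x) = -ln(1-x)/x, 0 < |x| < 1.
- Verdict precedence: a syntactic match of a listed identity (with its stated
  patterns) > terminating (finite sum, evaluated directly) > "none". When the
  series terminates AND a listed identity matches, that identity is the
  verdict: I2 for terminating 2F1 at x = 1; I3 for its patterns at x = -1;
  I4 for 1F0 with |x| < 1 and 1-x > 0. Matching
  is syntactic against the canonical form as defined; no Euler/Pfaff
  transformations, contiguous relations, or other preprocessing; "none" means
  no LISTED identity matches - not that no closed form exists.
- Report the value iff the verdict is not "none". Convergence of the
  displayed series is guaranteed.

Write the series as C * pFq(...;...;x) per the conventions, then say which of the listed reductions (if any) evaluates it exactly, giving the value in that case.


Canonical form: C = \frac{4}{5} times 1F0 with upper {-\frac{7}{11}}, lower {-}, x = \frac{1}{6}. Verdict (x = \frac{1}{6}): binomial (I4) applies (the 1F0 binomial series: exponent 7/11, x = \frac{1}{6}). Sum: \frac{4}{5} \cdot \left(\frac{5}{6}\right)^{\frac{7}{11}}.

The tell: t_0 = \frac{4}{5} here, and the running product (prefactor 4/5) telescopes to a rising factorial.
Ratio: r(k) = \frac{1}{6} * (k-\frac{7}{11}) / [(k+1)] - poly over poly, x = \frac{1}{6} from leading terms; C = \frac{4}{5} at k = 0.


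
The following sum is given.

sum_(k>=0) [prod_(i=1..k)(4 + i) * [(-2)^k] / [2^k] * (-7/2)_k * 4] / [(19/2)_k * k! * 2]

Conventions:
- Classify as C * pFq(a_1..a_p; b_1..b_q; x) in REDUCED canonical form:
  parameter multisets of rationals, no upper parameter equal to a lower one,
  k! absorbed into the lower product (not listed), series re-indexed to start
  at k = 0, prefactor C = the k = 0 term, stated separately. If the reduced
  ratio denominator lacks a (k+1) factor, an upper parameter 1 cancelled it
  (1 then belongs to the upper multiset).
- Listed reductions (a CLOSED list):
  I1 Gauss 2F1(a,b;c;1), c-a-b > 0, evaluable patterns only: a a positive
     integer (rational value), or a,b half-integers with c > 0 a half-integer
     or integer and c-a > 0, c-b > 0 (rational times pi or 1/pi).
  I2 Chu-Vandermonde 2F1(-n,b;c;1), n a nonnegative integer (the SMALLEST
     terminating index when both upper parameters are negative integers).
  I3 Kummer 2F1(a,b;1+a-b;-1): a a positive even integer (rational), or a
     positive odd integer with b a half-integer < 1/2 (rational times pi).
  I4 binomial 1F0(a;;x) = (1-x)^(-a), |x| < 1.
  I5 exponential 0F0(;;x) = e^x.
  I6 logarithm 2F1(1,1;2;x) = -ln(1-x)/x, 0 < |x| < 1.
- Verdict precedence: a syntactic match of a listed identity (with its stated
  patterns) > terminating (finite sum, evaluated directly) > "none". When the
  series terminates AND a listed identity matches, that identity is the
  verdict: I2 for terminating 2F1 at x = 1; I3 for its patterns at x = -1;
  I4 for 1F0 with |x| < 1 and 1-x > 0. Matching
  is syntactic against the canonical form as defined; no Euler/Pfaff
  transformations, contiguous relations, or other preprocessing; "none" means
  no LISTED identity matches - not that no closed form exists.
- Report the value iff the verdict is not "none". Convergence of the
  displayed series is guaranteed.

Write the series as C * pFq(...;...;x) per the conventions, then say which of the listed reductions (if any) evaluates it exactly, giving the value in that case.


Classification (C = 2): 2F1 with upper {-7/2, 5}, lower {19/2}, argument x = -1. Verdict: Kummer (I3) fires (x = -1; c = 19/2 equals 1+a-b for upper {-7/2, 5}: listed pattern). Sum: (765765/262144) * pi.

The tell: t_0 being 2, the running product (prefactor 2) telescopes to a rising factorial.
Adjacent-term ratio: r(k) = (-1) * (k-7/2) (k+5) / [(k+19/2) (k+1)] - rational in k, leading ratio (-1); with t_0 = 2, classification follows.


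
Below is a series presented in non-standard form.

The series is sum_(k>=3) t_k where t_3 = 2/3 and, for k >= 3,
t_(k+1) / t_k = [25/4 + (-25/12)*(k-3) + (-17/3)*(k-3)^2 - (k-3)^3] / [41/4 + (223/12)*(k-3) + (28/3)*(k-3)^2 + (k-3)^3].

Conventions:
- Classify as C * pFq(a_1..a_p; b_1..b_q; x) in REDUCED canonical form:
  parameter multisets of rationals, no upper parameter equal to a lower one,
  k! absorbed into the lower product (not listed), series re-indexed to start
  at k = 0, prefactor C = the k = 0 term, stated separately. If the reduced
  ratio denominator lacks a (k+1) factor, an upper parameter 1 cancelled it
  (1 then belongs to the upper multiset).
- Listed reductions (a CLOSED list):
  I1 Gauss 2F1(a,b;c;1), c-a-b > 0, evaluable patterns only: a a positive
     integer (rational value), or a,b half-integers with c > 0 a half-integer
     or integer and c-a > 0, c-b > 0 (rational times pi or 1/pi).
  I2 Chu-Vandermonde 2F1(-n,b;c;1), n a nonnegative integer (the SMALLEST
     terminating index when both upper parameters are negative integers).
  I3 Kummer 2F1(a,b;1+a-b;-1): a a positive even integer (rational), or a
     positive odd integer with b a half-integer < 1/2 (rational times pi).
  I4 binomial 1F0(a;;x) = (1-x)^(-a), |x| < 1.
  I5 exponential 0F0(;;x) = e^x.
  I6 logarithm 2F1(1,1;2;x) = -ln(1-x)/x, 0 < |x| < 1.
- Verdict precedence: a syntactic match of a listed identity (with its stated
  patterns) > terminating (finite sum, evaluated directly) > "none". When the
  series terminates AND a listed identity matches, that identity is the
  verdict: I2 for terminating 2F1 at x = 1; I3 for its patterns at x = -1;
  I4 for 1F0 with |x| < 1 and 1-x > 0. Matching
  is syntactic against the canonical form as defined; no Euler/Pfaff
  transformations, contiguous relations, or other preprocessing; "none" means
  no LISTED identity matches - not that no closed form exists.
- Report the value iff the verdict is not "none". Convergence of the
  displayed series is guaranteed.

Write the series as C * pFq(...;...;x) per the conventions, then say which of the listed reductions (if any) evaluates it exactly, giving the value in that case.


The tell: x = (-1) and the expanded ratio factors over Q; C = 2/3, x = -1, roots give parameters.
Consecutive-term ratio: r(k) = (-1) * (k-5/6) (k+5) / [(k+41/6) (k+1)] ; factor over Q: parameters, x = (-1), and C = 2/3.

With C = 2/3: the canonical form is 2F1(-5/6, 5; 41/6; -1). Verdict: none (x = -1): each listed identity misses the multisets {-5/6, 5} ; {41/6}.


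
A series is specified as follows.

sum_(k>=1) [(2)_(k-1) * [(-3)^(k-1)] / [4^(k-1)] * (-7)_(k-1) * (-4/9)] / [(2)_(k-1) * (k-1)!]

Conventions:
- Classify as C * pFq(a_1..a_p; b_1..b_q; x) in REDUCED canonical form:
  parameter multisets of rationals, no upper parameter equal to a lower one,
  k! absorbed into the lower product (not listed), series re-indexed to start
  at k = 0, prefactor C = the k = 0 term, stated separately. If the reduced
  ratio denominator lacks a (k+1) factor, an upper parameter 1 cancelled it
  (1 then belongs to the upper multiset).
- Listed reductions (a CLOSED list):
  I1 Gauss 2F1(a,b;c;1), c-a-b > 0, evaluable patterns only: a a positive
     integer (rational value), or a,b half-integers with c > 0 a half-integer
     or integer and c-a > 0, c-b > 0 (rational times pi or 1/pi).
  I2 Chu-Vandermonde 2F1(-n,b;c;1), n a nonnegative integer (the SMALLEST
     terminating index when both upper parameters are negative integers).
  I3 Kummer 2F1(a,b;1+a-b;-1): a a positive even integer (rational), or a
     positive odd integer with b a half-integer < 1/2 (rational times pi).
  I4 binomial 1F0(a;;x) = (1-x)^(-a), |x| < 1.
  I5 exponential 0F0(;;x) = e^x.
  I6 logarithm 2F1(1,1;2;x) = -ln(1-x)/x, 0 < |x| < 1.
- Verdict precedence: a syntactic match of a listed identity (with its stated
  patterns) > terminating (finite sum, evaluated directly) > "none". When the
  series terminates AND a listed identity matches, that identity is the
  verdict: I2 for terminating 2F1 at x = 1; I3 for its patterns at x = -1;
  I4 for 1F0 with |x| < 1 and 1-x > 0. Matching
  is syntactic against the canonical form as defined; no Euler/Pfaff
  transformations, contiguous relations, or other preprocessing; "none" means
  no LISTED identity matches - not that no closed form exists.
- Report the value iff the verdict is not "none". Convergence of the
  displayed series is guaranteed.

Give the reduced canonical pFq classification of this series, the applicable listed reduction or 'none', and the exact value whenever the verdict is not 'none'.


Key observation: with t_0 = -4/9, the two geometric factors (C = -4/9, x = -3/4) combine into one argument.
Adjacent-term ratio: r(k) = (-3/4) * (k-7) / [(k+1)] - rational in k. x = (-3/4); t_0 = -4/9; negate the roots.

Reduced: x = -3/4, 1F0, upper = {-7}, lower = {-}, C = -4/9. Verdict: the binomial series (I4) matches (the 1F0 binomial series: exponent 7, x = -3/4). Value: -823543/36864.


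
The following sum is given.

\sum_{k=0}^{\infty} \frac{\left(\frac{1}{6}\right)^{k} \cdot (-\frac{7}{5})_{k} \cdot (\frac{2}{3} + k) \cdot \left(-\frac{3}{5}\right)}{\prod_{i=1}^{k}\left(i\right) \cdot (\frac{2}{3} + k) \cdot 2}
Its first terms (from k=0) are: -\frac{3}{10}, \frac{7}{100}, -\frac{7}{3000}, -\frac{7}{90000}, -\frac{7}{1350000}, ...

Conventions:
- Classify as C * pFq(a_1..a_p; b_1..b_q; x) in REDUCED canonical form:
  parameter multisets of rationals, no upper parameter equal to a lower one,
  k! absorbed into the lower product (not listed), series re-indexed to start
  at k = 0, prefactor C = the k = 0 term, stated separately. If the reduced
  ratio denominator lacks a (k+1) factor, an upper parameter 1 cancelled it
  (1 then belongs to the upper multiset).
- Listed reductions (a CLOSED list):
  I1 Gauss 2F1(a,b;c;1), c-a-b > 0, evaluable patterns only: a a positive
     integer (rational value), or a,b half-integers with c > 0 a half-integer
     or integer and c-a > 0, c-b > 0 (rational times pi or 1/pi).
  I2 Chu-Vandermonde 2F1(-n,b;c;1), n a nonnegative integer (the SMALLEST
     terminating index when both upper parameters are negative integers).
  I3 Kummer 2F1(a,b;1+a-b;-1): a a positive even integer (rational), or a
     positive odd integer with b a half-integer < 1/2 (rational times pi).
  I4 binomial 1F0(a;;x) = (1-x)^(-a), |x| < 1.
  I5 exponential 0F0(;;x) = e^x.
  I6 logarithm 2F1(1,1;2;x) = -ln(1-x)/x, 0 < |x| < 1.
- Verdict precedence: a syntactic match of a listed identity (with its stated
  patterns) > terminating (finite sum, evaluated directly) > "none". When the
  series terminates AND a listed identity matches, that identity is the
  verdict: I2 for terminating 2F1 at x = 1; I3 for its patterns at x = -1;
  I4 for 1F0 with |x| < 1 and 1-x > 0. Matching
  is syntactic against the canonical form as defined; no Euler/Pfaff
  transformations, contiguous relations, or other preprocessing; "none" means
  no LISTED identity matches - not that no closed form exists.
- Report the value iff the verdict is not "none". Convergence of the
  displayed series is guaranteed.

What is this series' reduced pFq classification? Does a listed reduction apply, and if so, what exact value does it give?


Key step: t_0 = -\frac{3}{10} here, and the product of the first k integers (prefactor -3/10) is k!.
Adjacent-term ratio: r(k) = \frac{1}{6} * (k-\frac{7}{5}) / [(k+1)] - rational; roots negated = parameters, x = \frac{1}{6}, C = -\frac{3}{10}.

The series (x = \frac{1}{6}) is 1F0: upper {-\frac{7}{5}}, lower {-}, prefactor -\frac{3}{10}. Verdict: the I4 binomial reduction matches (the 1F0 binomial series: exponent 7/5, x = \frac{1}{6}). Hence: \left(-\frac{3}{10}\right) \cdot \left(\frac{5}{6}\right)^{\frac{7}{5}}.


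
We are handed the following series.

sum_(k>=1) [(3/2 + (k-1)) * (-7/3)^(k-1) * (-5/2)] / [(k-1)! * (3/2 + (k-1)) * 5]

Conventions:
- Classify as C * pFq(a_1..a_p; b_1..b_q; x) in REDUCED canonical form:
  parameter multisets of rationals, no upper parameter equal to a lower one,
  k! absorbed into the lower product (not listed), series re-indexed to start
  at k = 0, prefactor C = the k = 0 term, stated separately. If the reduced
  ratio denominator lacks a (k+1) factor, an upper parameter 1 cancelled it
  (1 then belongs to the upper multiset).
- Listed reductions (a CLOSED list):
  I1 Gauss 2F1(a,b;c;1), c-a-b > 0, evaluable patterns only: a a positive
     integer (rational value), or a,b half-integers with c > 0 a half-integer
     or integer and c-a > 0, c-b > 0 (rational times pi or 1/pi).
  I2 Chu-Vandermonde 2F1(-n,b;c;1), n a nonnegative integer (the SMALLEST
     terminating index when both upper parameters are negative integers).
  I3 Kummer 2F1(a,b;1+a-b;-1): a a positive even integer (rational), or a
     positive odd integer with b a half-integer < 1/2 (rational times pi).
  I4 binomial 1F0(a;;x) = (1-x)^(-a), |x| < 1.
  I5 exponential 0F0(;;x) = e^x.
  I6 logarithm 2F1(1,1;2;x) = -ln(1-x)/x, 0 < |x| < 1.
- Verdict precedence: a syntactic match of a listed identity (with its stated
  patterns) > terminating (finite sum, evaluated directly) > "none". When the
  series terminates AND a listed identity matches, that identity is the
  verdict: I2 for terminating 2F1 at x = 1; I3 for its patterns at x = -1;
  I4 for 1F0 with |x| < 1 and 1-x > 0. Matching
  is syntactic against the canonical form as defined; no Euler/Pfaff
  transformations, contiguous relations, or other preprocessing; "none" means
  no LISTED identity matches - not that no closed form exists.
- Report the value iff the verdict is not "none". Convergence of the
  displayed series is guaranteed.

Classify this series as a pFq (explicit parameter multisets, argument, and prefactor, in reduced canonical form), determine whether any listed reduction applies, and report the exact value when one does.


x = -7/3 here; the reduced form reads 0F0, upper {-}, lower {-}, C = -1/2. Verdict: the I5 exponential reduction matches (the 0F0 exponential series at x = -7/3). Exact value: (-1/2) * e^(-7/3).

Key step: with t_0 = -1/2, the constant factors (prefactor -1/2) combine into one prefactor.
Ratio: r(k) = (-7/3) * 1 / [(k+1)] - rational in k, leading ratio (-7/3); with t_0 = -1/2, classification follows.


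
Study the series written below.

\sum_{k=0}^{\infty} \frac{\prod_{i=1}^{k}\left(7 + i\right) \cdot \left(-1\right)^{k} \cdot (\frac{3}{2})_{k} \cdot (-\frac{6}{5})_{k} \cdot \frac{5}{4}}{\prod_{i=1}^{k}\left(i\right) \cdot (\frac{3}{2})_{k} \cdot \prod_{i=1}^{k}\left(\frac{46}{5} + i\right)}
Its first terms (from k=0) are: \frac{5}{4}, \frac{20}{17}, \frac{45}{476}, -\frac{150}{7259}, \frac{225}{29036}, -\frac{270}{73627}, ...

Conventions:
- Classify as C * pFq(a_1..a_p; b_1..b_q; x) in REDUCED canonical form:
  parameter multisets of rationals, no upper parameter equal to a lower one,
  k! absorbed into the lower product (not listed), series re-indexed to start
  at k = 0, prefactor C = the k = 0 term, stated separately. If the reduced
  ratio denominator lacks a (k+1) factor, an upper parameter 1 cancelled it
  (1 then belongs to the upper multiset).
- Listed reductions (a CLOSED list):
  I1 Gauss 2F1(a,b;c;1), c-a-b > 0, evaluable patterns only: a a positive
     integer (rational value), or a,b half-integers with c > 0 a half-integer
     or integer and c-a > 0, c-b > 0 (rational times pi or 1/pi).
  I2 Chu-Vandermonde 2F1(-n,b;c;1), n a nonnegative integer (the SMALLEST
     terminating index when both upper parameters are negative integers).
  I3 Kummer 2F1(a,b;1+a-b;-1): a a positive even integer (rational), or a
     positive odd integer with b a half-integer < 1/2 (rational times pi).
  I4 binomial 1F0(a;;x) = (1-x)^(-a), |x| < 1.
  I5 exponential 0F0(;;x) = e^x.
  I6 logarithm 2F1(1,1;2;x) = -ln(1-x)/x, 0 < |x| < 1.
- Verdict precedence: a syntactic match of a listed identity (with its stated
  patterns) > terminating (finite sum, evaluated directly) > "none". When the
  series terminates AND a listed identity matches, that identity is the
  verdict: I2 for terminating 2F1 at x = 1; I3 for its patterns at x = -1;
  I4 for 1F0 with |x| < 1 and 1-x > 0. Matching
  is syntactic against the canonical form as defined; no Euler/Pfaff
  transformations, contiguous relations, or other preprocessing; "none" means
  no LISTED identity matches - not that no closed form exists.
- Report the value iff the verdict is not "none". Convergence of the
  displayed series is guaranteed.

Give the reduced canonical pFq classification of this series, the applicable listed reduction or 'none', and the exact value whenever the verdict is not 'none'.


At argument -1: a 2F1 with upper {-\frac{6}{5}, 8}, lower {\frac{51}{5}}, scaled by C = \frac{5}{4}. Verdict: Kummer (I3) applies (x = -1; c = \frac{51}{5} equals 1+a-b for upper {-\frac{6}{5}, 8}: listed pattern). Hence: \frac{87699}{35000}.

Key observation: t_0 being \frac{5}{4}, the parameter 3/2 appears in both the upper and lower lists and cancels.
Ratio: r(k) = -1 * (k-\frac{6}{5}) (k+8) / [(k+\frac{51}{5}) (k+1)] - poly over poly, x = -1 from leading terms; C = \frac{5}{4} at k = 0.


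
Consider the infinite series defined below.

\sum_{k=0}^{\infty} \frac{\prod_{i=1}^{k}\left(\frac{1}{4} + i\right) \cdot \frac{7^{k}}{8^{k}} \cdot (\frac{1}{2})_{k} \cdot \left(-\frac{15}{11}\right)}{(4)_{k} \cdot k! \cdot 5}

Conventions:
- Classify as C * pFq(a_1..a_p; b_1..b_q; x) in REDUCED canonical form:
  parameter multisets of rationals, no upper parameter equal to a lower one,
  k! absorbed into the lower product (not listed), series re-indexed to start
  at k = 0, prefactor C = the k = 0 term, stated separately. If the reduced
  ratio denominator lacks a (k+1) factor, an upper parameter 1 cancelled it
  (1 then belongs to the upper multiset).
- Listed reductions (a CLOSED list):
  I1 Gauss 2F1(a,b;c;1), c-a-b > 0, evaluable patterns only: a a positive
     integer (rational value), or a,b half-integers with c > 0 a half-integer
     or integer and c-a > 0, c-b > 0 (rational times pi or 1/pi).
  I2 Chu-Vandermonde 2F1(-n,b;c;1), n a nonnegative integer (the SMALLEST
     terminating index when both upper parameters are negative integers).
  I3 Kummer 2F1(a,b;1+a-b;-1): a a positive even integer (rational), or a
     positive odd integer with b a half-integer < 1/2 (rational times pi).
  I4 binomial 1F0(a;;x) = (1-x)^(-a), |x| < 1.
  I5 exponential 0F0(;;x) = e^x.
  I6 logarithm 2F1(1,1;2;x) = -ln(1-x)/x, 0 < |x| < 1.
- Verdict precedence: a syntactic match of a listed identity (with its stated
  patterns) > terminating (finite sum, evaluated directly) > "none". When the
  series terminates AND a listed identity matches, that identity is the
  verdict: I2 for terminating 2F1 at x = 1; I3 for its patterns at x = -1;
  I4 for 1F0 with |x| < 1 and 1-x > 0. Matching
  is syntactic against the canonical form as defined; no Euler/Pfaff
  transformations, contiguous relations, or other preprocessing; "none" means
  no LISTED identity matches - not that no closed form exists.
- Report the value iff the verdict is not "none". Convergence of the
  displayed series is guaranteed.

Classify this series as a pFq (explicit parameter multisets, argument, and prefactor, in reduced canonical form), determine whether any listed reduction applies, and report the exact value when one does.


Prefactor -\frac{3}{11}, argument \frac{7}{8}: 2F1 with upper {\frac{1}{2}, \frac{5}{4}} over lower {4}. Verdict: none. A 2F1 with upper {\frac{1}{2}, \frac{5}{4}} fits none of I1-I6 at x = \frac{7}{8}; the sum runs forever.

The tell: with t_0 = -\frac{3}{11}, the running product (C = -3/11) telescopes to a rising factorial.
Adjacent-term ratio: r(k) = \frac{7}{8} * (k+\frac{1}{2}) (k+\frac{5}{4}) / [(k+4) (k+1)] - rational in k, leading ratio \frac{7}{8}; with t_0 = -\frac{3}{11}, classification follows.


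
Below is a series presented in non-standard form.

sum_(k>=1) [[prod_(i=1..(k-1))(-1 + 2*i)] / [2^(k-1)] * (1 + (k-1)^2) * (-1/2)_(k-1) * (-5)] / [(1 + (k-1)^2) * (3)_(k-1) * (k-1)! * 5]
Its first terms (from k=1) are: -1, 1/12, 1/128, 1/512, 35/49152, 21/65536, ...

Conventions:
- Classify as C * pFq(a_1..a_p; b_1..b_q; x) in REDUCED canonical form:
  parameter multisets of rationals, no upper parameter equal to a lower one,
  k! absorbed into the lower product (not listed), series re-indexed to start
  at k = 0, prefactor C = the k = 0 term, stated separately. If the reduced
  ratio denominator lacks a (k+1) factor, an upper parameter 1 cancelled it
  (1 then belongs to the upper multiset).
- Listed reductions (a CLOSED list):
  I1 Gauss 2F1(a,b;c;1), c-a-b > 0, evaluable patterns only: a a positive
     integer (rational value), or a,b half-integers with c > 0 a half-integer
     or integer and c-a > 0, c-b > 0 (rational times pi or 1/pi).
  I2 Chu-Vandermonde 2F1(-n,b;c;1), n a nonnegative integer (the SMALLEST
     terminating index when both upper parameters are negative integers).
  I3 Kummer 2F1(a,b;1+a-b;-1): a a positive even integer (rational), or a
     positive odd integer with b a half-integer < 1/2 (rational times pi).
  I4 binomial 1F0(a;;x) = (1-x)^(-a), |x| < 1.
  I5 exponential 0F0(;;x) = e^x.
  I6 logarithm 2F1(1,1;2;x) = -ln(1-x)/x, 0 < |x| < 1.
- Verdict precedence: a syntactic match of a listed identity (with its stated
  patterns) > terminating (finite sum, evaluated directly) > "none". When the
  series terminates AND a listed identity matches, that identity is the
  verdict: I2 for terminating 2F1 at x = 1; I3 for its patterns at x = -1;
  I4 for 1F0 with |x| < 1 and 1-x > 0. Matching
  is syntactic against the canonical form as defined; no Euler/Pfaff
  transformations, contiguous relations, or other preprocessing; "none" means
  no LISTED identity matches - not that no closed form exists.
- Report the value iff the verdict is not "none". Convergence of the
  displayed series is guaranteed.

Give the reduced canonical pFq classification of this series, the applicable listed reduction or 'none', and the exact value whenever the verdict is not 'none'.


With C = -1: the canonical form is 2F1(-1/2, 1/2; 3; 1). Verdict (x = 1): the half-integer Gauss pattern (I1) applies (x = 1; upper {-1/2, 1/2} half-integers, c = 3 in the evaluable pattern). Exact value: (-128/45) / pi.

Key observation: with t_0 = -1, the odd product 1*3*...*(2k-1) (prefactor -1) is 2^k (1/2)_k.
Ratio: r(k) = 1 * (k-1/2) (k+1/2) / [(k+3) (k+1)] - rational in k, leading ratio 1; with t_0 = -1, classification follows.


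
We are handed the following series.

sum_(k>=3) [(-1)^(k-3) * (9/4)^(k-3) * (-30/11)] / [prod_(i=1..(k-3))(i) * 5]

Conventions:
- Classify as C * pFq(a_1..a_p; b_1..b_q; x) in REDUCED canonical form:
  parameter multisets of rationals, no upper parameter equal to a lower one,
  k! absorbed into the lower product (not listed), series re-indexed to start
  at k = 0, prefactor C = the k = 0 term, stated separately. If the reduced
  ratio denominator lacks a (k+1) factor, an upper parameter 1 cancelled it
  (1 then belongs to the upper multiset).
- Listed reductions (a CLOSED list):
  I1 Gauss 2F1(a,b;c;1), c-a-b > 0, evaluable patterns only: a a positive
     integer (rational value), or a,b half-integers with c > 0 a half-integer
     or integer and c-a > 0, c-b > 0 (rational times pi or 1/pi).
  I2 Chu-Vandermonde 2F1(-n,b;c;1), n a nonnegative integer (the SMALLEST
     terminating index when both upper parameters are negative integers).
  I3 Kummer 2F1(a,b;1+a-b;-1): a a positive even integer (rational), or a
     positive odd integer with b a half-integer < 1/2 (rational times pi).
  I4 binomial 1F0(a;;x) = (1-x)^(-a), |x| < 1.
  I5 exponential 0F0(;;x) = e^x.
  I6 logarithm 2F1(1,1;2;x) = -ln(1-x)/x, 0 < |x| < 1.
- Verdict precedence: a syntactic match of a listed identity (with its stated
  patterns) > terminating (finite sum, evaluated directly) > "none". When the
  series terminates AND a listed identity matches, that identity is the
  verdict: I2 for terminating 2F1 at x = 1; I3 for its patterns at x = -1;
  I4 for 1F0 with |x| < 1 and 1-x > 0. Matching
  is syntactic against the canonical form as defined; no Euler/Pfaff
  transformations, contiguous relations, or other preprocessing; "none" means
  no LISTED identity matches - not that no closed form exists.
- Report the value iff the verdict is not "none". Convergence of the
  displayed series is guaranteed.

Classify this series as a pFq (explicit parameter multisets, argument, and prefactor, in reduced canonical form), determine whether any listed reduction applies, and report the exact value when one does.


The tell: x = (-9/4) and the product of the first k integers (C = -6/11, x = -9/4) is k!.
Ratio: r(k) = (-9/4) * 1 / [(k+1)] - poly over poly, x = (-9/4) from leading terms; C = -6/11 at k = 0.

With C = -6/11: the canonical form is 0F0(-; -; -9/4). Verdict (x = -9/4): exponential (I5) applies (the 0F0 exponential series at x = -9/4). Sum: (-6/11) * e^(-9/4).


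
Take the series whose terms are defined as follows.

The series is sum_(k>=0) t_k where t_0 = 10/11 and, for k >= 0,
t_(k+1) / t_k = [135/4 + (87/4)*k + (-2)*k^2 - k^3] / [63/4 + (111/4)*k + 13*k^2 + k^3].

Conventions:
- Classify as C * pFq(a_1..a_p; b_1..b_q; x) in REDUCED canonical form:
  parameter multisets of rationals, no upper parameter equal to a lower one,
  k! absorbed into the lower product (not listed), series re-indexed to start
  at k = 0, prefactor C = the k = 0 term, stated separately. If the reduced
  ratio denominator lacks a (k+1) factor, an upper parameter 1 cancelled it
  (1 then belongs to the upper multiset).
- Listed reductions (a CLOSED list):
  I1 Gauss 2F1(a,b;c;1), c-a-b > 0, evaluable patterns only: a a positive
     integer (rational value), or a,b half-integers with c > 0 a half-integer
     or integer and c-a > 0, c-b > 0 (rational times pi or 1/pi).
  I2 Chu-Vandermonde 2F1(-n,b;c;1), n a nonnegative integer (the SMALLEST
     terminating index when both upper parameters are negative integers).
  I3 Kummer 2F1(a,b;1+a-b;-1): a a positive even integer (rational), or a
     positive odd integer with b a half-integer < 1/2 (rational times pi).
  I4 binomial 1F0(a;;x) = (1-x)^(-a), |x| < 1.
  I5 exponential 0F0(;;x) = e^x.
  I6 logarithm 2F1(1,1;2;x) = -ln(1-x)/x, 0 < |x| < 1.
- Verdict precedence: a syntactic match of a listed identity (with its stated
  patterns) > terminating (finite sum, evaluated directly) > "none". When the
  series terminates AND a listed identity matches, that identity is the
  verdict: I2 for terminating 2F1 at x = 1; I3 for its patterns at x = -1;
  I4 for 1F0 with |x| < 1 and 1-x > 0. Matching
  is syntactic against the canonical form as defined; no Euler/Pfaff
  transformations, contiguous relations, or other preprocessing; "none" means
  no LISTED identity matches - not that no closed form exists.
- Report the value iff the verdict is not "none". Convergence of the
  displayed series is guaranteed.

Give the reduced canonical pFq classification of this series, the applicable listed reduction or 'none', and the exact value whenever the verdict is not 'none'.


Prefactor 10/11, argument -1: 2F1 with upper {-9/2, 5} over lower {21/2}. Verdict at x = -1: the Kummer evaluation I3 matches (x = -1; c = 21/2 equals 1+a-b for upper {-9/2, 5}: listed pattern). Hence: (944775/524288) * pi.

The tell: x = (-1) and the expanded ratio factors over Q; prefactor 10/11, roots give parameters.
Consecutive-term ratio: r(k) = (-1) * (k-9/2) (k+5) / [(k+21/2) (k+1)] - rational in k. x = (-1); t_0 = 10/11; negate the roots.


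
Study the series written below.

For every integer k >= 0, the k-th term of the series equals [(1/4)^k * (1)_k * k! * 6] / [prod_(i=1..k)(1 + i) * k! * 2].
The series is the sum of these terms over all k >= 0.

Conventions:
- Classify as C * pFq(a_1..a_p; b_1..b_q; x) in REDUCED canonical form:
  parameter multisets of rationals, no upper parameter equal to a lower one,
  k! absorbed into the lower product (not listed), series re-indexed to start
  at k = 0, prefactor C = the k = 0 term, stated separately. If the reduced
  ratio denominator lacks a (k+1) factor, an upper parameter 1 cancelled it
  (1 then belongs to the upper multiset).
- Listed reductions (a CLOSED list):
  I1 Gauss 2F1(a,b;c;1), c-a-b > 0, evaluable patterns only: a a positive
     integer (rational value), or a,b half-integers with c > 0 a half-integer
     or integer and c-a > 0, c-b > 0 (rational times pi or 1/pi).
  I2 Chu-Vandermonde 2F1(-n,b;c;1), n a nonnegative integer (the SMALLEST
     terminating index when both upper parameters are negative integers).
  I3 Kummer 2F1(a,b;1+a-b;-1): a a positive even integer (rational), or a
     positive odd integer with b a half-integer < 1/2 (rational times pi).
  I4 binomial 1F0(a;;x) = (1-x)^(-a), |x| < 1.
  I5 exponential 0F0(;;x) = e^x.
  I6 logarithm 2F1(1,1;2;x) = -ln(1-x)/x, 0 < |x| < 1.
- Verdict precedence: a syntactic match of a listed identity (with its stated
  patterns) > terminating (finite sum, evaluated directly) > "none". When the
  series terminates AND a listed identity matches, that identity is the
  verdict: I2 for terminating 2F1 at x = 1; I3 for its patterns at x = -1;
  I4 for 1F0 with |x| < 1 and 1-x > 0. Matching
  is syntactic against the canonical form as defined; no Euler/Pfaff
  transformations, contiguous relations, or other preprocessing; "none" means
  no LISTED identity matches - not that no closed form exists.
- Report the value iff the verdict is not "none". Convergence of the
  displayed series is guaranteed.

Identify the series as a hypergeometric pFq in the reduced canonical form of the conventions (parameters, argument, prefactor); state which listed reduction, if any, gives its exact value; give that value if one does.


With C = 3: the canonical form is 2F1(1, 1; 2; 1/4). Verdict: the logarithmic series (I6) matches (the logarithm: parameters (1,1;2), x = 1/4). Hence: (-12) * ln(3/4).

Key observation: from the first term 3: the factorial ratio (prefactor 3) (k+a-1)!/(a-1)! is a rising factorial (a)_k.
Consecutive-term ratio: r(k) = (1/4) * (k+1) (k+1) / [(k+2) (k+1)] - rational in k. x = (1/4); t_0 = 3; negate the roots.


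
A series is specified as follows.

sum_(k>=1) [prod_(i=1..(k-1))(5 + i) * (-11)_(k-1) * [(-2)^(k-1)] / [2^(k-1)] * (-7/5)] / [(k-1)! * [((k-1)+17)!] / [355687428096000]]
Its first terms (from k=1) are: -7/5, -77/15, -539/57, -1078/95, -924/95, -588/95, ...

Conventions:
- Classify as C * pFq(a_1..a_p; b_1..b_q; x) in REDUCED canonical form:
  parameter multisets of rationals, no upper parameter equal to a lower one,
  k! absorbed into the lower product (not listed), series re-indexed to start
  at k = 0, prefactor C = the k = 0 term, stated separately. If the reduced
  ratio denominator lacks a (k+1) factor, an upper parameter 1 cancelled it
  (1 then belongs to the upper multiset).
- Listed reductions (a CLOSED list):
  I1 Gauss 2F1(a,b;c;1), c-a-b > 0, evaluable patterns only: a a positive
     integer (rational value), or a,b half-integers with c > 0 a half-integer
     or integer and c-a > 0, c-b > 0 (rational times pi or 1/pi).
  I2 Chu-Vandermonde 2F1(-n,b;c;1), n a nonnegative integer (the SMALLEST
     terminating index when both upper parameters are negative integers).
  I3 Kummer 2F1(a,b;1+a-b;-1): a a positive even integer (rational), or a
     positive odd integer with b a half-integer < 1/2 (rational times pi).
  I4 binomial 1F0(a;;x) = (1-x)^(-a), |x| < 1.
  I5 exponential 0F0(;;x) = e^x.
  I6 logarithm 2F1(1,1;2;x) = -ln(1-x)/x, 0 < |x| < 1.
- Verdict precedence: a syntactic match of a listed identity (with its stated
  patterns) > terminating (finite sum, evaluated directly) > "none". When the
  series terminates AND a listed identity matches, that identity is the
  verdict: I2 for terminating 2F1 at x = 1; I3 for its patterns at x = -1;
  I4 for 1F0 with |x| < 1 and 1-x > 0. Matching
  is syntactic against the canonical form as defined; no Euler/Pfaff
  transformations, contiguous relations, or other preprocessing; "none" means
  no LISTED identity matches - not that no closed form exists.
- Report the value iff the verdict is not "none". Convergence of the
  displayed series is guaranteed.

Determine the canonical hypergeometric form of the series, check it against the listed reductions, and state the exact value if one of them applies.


Key step: x = (-1) and the denominator's factorial ratio (C = -7/5) is a lower Pochhammer.
Term ratio: r(k) = (-1) * (k-11) (k+6) / [(k+18) (k+1)] - rational in k, leading ratio (-1); with t_0 = -7/5, classification follows.

This is -7/5 * 2F1(-11, 6; 18; -1) in reduced canonical form. Verdict: Kummer (I3) applies (x = -1; c = 18 equals 1+a-b for upper {-11, 6}: listed pattern). Its exact value is -238/5.


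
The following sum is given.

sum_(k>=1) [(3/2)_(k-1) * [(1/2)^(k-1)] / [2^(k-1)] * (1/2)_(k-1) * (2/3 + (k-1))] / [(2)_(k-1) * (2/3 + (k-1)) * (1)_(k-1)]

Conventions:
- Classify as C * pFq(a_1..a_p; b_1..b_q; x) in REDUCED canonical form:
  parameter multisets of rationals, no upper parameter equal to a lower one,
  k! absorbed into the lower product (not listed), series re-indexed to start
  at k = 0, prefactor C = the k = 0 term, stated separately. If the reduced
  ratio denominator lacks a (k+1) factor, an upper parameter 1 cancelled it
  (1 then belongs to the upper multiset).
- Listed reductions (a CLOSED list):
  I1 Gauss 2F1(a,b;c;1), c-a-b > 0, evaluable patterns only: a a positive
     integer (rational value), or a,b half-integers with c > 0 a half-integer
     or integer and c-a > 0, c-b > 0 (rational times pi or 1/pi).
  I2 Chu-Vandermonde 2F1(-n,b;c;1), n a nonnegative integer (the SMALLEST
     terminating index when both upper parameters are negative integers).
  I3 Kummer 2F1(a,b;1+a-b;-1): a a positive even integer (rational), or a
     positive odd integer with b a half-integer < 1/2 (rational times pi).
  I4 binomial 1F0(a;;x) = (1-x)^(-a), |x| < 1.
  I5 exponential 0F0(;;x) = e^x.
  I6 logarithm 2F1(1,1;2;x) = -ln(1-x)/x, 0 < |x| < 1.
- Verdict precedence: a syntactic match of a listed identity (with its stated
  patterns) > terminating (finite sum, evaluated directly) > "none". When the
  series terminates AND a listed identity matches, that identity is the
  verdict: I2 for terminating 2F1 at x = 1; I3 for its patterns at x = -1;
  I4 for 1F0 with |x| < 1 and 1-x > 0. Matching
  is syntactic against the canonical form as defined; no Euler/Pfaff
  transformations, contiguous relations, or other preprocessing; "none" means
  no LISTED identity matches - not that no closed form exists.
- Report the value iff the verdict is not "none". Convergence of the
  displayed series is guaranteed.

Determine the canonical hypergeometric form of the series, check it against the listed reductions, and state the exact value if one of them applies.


This is 1 * 2F1(1/2, 3/2; 2; 1/4) in reduced canonical form. Verdict: none. Every listed pattern misses the 2F1 form at 1/4, upper {1/2, 3/2}.

The tell: t_0 being 1, the two k-th powers (C = 1) combine into one argument.
Ratio: r(k) = (1/4) * (k+1/2) (k+3/2) / [(k+2) (k+1)] - rational in k, leading ratio (1/4); with t_0 = 1, classification follows.
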